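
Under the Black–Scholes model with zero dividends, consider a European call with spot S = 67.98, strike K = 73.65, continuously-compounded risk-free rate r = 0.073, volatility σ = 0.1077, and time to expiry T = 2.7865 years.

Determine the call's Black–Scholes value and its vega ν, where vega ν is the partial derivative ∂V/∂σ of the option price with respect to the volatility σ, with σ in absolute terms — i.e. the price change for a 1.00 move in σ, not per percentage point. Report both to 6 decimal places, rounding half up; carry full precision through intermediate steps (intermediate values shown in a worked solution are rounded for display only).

price = 9.563706
ν = 33.507801

σ√T = 0.1077·√2.7865 = 0.179782
d₁ = (ln(S/K) + (r+σ²/2)T) / (σ√T) = (ln(67.98/73.65) + (0.073+0.1077²/2)·2.7865) / 0.179782 = (-0.080111 + 0.219575) / 0.179782 = 0.775745
d₂ = d₁ − σ√T = 0.775745 − 0.179782 = 0.595963
e^{−rT} = e^{−0.073·2.7865} = 0.815940
N(d₁) = 0.781050,  N(d₂) = 0.724400
Call price V = S·N(d₁) − K·e^{−rT}·N(d₂) = 53.095787 − 43.532081 = 9.563706
φ(d₁) = (1/√(2π))·e^{−d₁²/2} = 0.295281
ν = S·φ(d₁)·√T = 33.507801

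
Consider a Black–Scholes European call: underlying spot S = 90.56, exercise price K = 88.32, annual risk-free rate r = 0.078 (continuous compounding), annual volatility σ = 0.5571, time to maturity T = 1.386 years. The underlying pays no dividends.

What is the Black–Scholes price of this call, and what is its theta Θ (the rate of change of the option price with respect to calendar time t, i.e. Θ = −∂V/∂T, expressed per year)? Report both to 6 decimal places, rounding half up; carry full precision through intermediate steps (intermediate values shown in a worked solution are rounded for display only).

σ√T = 0.5571·√1.386 = 0.655865
d₁ = (ln(S/K) + (r+σ²/2)T) / (σ√T) = (ln(90.56/88.32) + (0.078+0.5571²/2)·1.386) / 0.655865 = (0.025046 + 0.323188) / 0.655865 = 0.530953
d₂ = d₁ − σ√T = 0.530953 − 0.655865 = -0.124912
e^{−rT} = e^{−0.078·1.386} = 0.897531
N(d₁) = 0.702274,  N(d₂) = 0.450296
Call price V = S·N(d₁) − K·e^{−rT}·N(d₂) = 63.597965 − 35.694958 = 27.903007
φ(d₁) = (1/√(2π))·e^{−d₁²/2} = 0.346492
Θ = −S·φ(d₁)·σ/(2√T) − r·K·e^{−rT}·N(d₂) = −7.424236 − 2.784207 = -10.208443

price = 27.903007
Θ = -10.208443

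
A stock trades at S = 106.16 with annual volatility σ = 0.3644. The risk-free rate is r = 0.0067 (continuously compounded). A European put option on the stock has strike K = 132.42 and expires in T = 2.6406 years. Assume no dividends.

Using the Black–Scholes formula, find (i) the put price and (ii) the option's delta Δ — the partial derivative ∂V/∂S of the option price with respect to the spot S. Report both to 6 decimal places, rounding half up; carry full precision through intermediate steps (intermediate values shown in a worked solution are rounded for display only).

σ√T = 0.3644·√2.6406 = 0.592147
d₁ = (ln(S/K) + (r+σ²/2)T) / (σ√T) = (ln(106.16/132.42) + (0.0067+0.3644²/2)·2.6406) / 0.592147 = (-0.221031 + 0.193011) / 0.592147 = -0.047320
d₂ = d₁ − σ√T = -0.047320 − 0.592147 = -0.639467
e^{−rT} = e^{−0.0067·2.6406} = 0.982464
N(−d₁) = 0.518871,  N(−d₂) = 0.738740
Put price V = K·e^{−rT}·N(−d₂) − S·N(−d₁) = 96.108510 − 55.083316 = 41.025194
Δ = −N(−d₁) = -0.518871

price = 41.025194
Δ = -0.518871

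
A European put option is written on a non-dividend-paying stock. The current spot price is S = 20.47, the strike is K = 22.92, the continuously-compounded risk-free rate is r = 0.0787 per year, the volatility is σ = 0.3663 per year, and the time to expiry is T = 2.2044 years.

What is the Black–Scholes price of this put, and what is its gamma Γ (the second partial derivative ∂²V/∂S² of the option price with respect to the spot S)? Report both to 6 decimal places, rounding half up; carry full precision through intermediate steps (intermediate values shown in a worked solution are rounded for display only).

price = 3.683887
Γ = 0.033300

σ√T = 0.3663·√2.2044 = 0.543854
d₁ = (ln(S/K) + (r+σ²/2)T) / (σ√T) = (ln(20.47/22.92) + (0.0787+0.3663²/2)·2.2044) / 0.543854 = (-0.113049 + 0.321375) / 0.543854 = 0.383054
d₂ = d₁ − σ√T = 0.383054 − 0.543854 = -0.160800
e^{−rT} = e^{−0.0787·2.2044} = 0.840729
N(−d₁) = 0.350840,  N(−d₂) = 0.563875
Put price V = K·e^{−rT}·N(−d₂) − S·N(−d₁) = 10.865581 − 7.181694 = 3.683887
φ(d₁) = (1/√(2π))·e^{−d₁²/2} = 0.370722
Γ = φ(d₁) / (S·σ·√T) = 0.033300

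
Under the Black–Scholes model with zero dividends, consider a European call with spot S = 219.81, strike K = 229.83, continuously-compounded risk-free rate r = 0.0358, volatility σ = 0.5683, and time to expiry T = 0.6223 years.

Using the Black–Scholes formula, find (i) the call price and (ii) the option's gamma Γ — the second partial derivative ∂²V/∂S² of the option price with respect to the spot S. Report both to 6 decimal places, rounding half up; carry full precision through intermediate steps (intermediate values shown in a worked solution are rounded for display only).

price = 36.995442
Γ = 0.003987

σ√T = 0.5683·√0.6223 = 0.448309
d₁ = (ln(S/K) + (r+σ²/2)T) / (σ√T) = (ln(219.81/229.83) + (0.0358+0.5683²/2)·0.6223) / 0.448309 = (-0.044576 + 0.122769) / 0.448309 = 0.174416
d₂ = d₁ − σ√T = 0.174416 − 0.448309 = -0.273893
e^{−rT} = e^{−0.0358·0.6223} = 0.977968
N(d₁) = 0.569231,  N(d₂) = 0.392084
Call price V = S·N(d₁) − K·e^{−rT}·N(d₂) = 125.122648 − 88.127206 = 36.995442
φ(d₁) = (1/√(2π))·e^{−d₁²/2} = 0.392920
Γ = φ(d₁) / (S·σ·√T) = 0.003987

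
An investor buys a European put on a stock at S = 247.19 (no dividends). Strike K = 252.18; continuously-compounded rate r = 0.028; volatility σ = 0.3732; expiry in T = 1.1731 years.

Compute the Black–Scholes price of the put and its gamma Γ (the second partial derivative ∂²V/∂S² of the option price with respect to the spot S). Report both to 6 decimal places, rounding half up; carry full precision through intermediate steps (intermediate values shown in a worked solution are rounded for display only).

σ√T = 0.3732·√1.1731 = 0.404212
d₁ = (ln(S/K) + (r+σ²/2)T) / (σ√T) = (ln(247.19/252.18) + (0.028+0.3732²/2)·1.1731) / 0.404212 = (-0.019986 + 0.114540) / 0.404212 = 0.233923
d₂ = d₁ − σ√T = 0.233923 − 0.404212 = -0.170289
e^{−rT} = e^{−0.028·1.1731} = 0.967687
N(−d₁) = 0.407522,  N(−d₂) = 0.567608
Put price V = K·e^{−rT}·N(−d₂) − S·N(−d₁) = 138.514197 − 100.735425 = 37.778771
φ(d₁) = (1/√(2π))·e^{−d₁²/2} = 0.388175
Γ = φ(d₁) / (S·σ·√T) = 0.003885

price = 37.778771
Γ = 0.003885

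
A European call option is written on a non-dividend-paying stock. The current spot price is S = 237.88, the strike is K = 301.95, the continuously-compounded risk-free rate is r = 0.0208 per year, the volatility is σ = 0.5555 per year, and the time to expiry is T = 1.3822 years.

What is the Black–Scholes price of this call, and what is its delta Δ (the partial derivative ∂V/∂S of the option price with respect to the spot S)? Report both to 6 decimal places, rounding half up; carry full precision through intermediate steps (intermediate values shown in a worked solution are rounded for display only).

price = 43.582758
Δ = 0.502147

σ√T = 0.5555·√1.3822 = 0.653085
d₁ = (ln(S/K) + (r+σ²/2)T) / (σ√T) = (ln(237.88/301.95) + (0.0208+0.5555²/2)·1.3822) / 0.653085 = (-0.238495 + 0.242010) / 0.653085 = 0.005381
d₂ = d₁ − σ√T = 0.005381 − 0.653085 = -0.647703
e^{−rT} = e^{−0.0208·1.3822} = 0.971660
N(d₁) = 0.502147,  N(d₂) = 0.258588
Call price V = S·N(d₁) − K·e^{−rT}·N(d₂) = 119.450689 − 75.867931 = 43.582758
Δ = N(d₁) = 0.502147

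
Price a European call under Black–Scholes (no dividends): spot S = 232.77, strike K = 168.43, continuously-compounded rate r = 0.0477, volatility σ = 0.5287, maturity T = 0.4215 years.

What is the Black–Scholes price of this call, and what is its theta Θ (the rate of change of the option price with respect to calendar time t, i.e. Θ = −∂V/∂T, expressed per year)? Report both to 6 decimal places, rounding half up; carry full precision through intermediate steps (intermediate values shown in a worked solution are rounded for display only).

σ√T = 0.5287·√0.4215 = 0.343248
d₁ = (ln(S/K) + (r+σ²/2)T) / (σ√T) = (ln(232.77/168.43) + (0.0477+0.5287²/2)·0.4215) / 0.343248 = (0.323531 + 0.079015) / 0.343248 = 1.172755
d₂ = d₁ − σ√T = 1.172755 − 0.343248 = 0.829507
e^{−rT} = e^{−0.0477·0.4215} = 0.980095
N(d₁) = 0.879553,  N(d₂) = 0.796591
Call price V = S·N(d₁) − K·e^{−rT}·N(d₂) = 204.733529 − 131.499218 = 73.234311
φ(d₁) = (1/√(2π))·e^{−d₁²/2} = 0.200565
Θ = −S·φ(d₁)·σ/(2√T) − r·K·e^{−rT}·N(d₂) = −19.009180 − 6.272513 = -25.281692

price = 73.234311
Θ = -25.281692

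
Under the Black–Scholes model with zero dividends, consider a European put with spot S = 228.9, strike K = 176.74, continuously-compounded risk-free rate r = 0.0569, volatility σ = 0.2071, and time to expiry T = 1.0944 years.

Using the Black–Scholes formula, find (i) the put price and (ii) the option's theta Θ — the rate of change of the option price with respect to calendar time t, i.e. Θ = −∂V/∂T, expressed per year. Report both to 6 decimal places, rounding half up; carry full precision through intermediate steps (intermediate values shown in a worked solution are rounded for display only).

σ√T = 0.2071·√1.0944 = 0.216655
d₁ = (ln(S/K) + (r+σ²/2)T) / (σ√T) = (ln(228.9/176.74) + (0.0569+0.2071²/2)·1.0944) / 0.216655 = (0.258606 + 0.085741) / 0.216655 = 1.589379
d₂ = d₁ − σ√T = 1.589379 − 0.216655 = 1.372724
e^{−rT} = e^{−0.0569·1.0944} = 0.939628
N(−d₁) = 0.055987,  N(−d₂) = 0.084919
Put price V = K·e^{−rT}·N(−d₂) − S·N(−d₁) = 14.102485 − 12.815517 = 1.286968
φ(d₁) = (1/√(2π))·e^{−d₁²/2} = 0.112815
Θ = −S·φ(d₁)·σ/(2√T) + r·K·e^{−rT}·N(−d₂) = −2.556093 + 0.802431 = -1.753661

price = 1.286968
Θ = -1.753661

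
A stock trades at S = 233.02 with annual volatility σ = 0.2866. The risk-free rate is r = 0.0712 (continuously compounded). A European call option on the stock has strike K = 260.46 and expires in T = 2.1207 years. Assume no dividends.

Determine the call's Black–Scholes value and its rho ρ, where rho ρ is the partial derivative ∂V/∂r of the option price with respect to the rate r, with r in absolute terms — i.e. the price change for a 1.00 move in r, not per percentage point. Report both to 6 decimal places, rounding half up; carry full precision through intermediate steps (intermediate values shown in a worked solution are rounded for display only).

σ√T = 0.2866·√2.1207 = 0.417365
d₁ = (ln(S/K) + (r+σ²/2)T) / (σ√T) = (ln(233.02/260.46) + (0.0712+0.2866²/2)·2.1207) / 0.417365 = (-0.111325 + 0.238091) / 0.417365 = 0.303728
d₂ = d₁ − σ√T = 0.303728 − 0.417365 = -0.113636
e^{−rT} = e^{−0.0712·2.1207} = 0.859853
N(d₁) = 0.619333,  N(d₂) = 0.454763
Call price V = S·N(d₁) − K·e^{−rT}·N(d₂) = 144.316874 − 101.847497 = 42.469377
ρ = K·T·e^{−rT}·N(d₂) = 215.987988

price = 42.469377
ρ = 215.987988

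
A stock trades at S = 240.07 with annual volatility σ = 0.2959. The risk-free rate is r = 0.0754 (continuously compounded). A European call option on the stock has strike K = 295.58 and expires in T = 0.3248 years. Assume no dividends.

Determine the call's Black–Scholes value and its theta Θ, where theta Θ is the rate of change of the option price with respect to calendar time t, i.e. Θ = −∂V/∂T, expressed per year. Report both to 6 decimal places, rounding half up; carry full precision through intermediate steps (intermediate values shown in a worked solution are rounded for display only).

price = 3.109207
Θ = -17.641198

σ√T = 0.2959·√0.3248 = 0.168637
d₁ = (ln(S/K) + (r+σ²/2)T) / (σ√T) = (ln(240.07/295.58) + (0.0754+0.2959²/2)·0.3248) / 0.168637 = (-0.208009 + 0.038709) / 0.168637 = -1.003930
d₂ = d₁ − σ√T = -1.003930 − 0.168637 = -1.172567
e^{−rT} = e^{−0.0754·0.3248} = 0.975808
N(d₁) = 0.157706,  N(d₂) = 0.120485
Call price V = S·N(d₁) − K·e^{−rT}·N(d₂) = 37.860505 − 34.751298 = 3.109207
φ(d₁) = (1/√(2π))·e^{−d₁²/2} = 0.241020
Θ = −S·φ(d₁)·σ/(2√T) − r·K·e^{−rT}·N(d₂) = −15.020951 − 2.620248 = -17.641198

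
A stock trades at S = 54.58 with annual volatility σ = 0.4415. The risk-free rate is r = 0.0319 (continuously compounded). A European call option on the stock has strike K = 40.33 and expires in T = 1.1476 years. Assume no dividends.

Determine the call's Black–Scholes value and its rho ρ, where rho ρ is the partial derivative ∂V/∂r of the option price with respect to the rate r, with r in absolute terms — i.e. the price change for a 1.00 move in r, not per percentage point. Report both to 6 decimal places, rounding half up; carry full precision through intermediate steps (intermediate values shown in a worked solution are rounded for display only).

σ√T = 0.4415·√1.1476 = 0.472962
d₁ = (ln(S/K) + (r+σ²/2)T) / (σ√T) = (ln(54.58/40.33) + (0.0319+0.4415²/2)·1.1476) / 0.472962 = (0.302572 + 0.148455) / 0.472962 = 0.953622
d₂ = d₁ − σ√T = 0.953622 − 0.472962 = 0.480660
e^{−rT} = e^{−0.0319·1.1476} = 0.964054
N(d₁) = 0.829863,  N(d₂) = 0.684621
Call price V = S·N(d₁) − K·e^{−rT}·N(d₂) = 45.293896 − 26.618258 = 18.675638
ρ = K·T·e^{−rT}·N(d₂) = 30.547113

price = 18.675638
ρ = 30.547113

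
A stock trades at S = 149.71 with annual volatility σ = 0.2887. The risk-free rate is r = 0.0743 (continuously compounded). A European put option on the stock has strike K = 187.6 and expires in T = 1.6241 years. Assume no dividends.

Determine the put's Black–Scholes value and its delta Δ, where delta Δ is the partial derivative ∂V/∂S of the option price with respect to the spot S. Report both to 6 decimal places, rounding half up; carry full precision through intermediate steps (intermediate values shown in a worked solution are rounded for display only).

price = 32.262348
Δ = -0.540331

σ√T = 0.2887·√1.6241 = 0.367920
d₁ = (ln(S/K) + (r+σ²/2)T) / (σ√T) = (ln(149.71/187.6) + (0.0743+0.2887²/2)·1.6241) / 0.367920 = (-0.225612 + 0.188353) / 0.367920 = -0.101269
d₂ = d₁ − σ√T = -0.101269 − 0.367920 = -0.469189
e^{−rT} = e^{−0.0743·1.6241} = 0.886326
N(−d₁) = 0.540331,  N(−d₂) = 0.680533
Put price V = K·e^{−rT}·N(−d₂) − S·N(−d₁) = 113.155375 − 80.893027 = 32.262348
Δ = −N(−d₁) = -0.540331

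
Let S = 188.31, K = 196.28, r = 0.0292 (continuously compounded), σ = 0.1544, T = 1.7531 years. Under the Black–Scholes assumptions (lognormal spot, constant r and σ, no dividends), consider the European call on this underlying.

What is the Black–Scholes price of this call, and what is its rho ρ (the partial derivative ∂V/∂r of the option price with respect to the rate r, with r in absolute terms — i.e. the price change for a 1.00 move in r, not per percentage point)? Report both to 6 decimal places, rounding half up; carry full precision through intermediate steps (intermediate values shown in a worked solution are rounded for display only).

σ√T = 0.1544·√1.7531 = 0.204433
d₁ = (ln(S/K) + (r+σ²/2)T) / (σ√T) = (ln(188.31/196.28) + (0.0292+0.1544²/2)·1.7531) / 0.204433 = (-0.041453 + 0.072087) / 0.204433 = 0.149850
d₂ = d₁ − σ√T = 0.149850 − 0.204433 = -0.054583
e^{−rT} = e^{−0.0292·1.7531} = 0.950098
N(d₁) = 0.559558,  N(d₂) = 0.478235
Call price V = S·N(d₁) − K·e^{−rT}·N(d₂) = 105.370458 − 89.183802 = 16.186656
ρ = K·T·e^{−rT}·N(d₂) = 156.348124

price = 16.186656
ρ = 156.348124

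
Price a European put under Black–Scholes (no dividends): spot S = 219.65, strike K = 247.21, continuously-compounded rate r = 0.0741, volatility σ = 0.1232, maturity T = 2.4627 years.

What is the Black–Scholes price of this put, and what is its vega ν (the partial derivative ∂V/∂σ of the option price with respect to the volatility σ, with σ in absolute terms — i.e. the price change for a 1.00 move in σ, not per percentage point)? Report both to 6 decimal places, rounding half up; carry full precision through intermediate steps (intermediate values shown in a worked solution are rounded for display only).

price = 10.445489
ν = 125.416024

σ√T = 0.1232·√2.4627 = 0.193338
d₁ = (ln(S/K) + (r+σ²/2)T) / (σ√T) = (ln(219.65/247.21) + (0.0741+0.1232²/2)·2.4627) / 0.193338 = (-0.118203 + 0.201176) / 0.193338 = 0.429161
d₂ = d₁ − σ√T = 0.429161 − 0.193338 = 0.235823
e^{−rT} = e^{−0.0741·2.4627} = 0.833196
N(−d₁) = 0.333903,  N(−d₂) = 0.406785
Put price V = K·e^{−rT}·N(−d₂) − S·N(−d₁) = 83.787288 − 73.341799 = 10.445489
φ(d₁) = (1/√(2π))·e^{−d₁²/2} = 0.363845
ν = S·φ(d₁)·√T = 125.416024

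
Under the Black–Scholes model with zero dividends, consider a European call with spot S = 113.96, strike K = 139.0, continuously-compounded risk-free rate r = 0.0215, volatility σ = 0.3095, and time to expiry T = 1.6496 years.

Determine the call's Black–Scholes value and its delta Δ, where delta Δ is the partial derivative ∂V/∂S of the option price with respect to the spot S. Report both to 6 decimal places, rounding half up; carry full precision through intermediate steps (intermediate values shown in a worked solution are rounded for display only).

σ√T = 0.3095·√1.6496 = 0.397512
d₁ = (ln(S/K) + (r+σ²/2)T) / (σ√T) = (ln(113.96/139.0) + (0.0215+0.3095²/2)·1.6496) / 0.397512 = (-0.198626 + 0.114474) / 0.397512 = -0.211697
d₂ = d₁ − σ√T = -0.211697 − 0.397512 = -0.609209
e^{−rT} = e^{−0.0215·1.6496} = 0.965155
N(d₁) = 0.416172,  N(d₂) = 0.271193
Call price V = S·N(d₁) − K·e^{−rT}·N(d₂) = 47.426909 − 36.382307 = 11.044601
Δ = N(d₁) = 0.416172

price = 11.044601
Δ = 0.416172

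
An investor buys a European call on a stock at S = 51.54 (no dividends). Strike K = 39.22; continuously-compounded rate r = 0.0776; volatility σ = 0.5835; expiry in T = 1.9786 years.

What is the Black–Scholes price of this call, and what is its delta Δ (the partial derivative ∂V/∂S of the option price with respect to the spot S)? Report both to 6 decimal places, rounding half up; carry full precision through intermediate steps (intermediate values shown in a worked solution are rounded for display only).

price = 24.177605
Δ = 0.823886

σ√T = 0.5835·√1.9786 = 0.820767
d₁ = (ln(S/K) + (r+σ²/2)T) / (σ√T) = (ln(51.54/39.22) + (0.0776+0.5835²/2)·1.9786) / 0.820767 = (0.273171 + 0.490369) / 0.820767 = 0.930276
d₂ = d₁ − σ√T = 0.930276 − 0.820767 = 0.109509
e^{−rT} = e^{−0.0776·1.9786} = 0.857667
N(d₁) = 0.823886,  N(d₂) = 0.543601
Call price V = S·N(d₁) − K·e^{−rT}·N(d₂) = 42.463082 − 18.285477 = 24.177605
Δ = N(d₁) = 0.823886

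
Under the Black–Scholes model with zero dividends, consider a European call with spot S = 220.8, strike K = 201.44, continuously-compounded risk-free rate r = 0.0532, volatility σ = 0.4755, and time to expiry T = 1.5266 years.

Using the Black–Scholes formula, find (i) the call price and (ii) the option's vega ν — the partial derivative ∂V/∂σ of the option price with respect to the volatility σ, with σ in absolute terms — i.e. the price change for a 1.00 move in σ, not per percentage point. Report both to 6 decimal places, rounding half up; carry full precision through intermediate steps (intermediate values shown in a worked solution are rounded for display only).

σ√T = 0.4755·√1.5266 = 0.587507
d₁ = (ln(S/K) + (r+σ²/2)T) / (σ√T) = (ln(220.8/201.44) + (0.0532+0.4755²/2)·1.5266) / 0.587507 = (0.091766 + 0.253797) / 0.587507 = 0.588186
d₂ = d₁ − σ√T = 0.588186 − 0.587507 = 0.000678
e^{−rT} = e^{−0.0532·1.5266} = 0.921995
N(d₁) = 0.721796,  N(d₂) = 0.500271
Call price V = S·N(d₁) − K·e^{−rT}·N(d₂) = 159.372580 − 92.913633 = 66.458948
φ(d₁) = (1/√(2π))·e^{−d₁²/2} = 0.335572
ν = S·φ(d₁)·√T = 91.547614

price = 66.458948
ν = 91.547614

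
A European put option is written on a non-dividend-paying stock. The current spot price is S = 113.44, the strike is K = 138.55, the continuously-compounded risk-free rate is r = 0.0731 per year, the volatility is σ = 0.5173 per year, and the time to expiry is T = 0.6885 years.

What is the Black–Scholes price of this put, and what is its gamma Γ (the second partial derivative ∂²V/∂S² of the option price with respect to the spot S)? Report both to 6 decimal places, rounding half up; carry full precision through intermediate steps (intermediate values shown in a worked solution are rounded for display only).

price = 31.218881
Γ = 0.008120

σ√T = 0.5173·√0.6885 = 0.429234
d₁ = (ln(S/K) + (r+σ²/2)T) / (σ√T) = (ln(113.44/138.55) + (0.0731+0.5173²/2)·0.6885) / 0.429234 = (-0.199957 + 0.142450) / 0.429234 = -0.133975
d₂ = d₁ − σ√T = -0.133975 − 0.429234 = -0.563210
e^{−rT} = e^{−0.0731·0.6885} = 0.950916
N(−d₁) = 0.553289,  N(−d₂) = 0.713354
Put price V = K·e^{−rT}·N(−d₂) − S·N(−d₁) = 93.983979 − 62.765099 = 31.218881
φ(d₁) = (1/√(2π))·e^{−d₁²/2} = 0.395378
Γ = φ(d₁) / (S·σ·√T) = 0.008120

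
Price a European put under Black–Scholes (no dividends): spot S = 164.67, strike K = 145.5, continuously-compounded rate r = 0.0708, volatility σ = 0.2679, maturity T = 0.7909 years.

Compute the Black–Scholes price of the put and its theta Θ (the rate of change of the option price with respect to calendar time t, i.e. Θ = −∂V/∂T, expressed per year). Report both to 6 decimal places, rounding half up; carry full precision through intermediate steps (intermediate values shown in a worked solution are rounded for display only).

σ√T = 0.2679·√0.7909 = 0.238250
d₁ = (ln(S/K) + (r+σ²/2)T) / (σ√T) = (ln(164.67/145.5) + (0.0708+0.2679²/2)·0.7909) / 0.238250 = (0.123767 + 0.084377) / 0.238250 = 0.873639
d₂ = d₁ − σ√T = 0.873639 − 0.238250 = 0.635388
e^{−rT} = e^{−0.0708·0.7909} = 0.945543
N(−d₁) = 0.191158,  N(−d₂) = 0.262588
Put price V = K·e^{−rT}·N(−d₂) − S·N(−d₁) = 36.125886 − 31.477907 = 4.647979
φ(d₁) = (1/√(2π))·e^{−d₁²/2} = 0.272379
Θ = −S·φ(d₁)·σ/(2√T) + r·K·e^{−rT}·N(−d₂) = −6.755695 + 2.557713 = -4.197982

price = 4.647979
Θ = -4.197982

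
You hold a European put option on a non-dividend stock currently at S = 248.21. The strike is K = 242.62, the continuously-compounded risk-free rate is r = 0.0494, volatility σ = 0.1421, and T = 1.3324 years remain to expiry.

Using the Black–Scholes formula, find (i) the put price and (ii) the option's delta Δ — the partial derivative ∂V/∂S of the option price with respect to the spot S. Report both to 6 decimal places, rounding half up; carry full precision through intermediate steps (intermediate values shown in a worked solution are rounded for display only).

σ√T = 0.1421·√1.3324 = 0.164026
d₁ = (ln(S/K) + (r+σ²/2)T) / (σ√T) = (ln(248.21/242.62) + (0.0494+0.1421²/2)·1.3324) / 0.164026 = (0.022779 + 0.079273) / 0.164026 = 0.622168
d₂ = d₁ − σ√T = 0.622168 − 0.164026 = 0.458143
e^{−rT} = e^{−0.0494·1.3324} = 0.936299
N(−d₁) = 0.266916,  N(−d₂) = 0.323425
Put price V = K·e^{−rT}·N(−d₂) − S·N(−d₁) = 73.470768 − 66.251122 = 7.219647
Δ = −N(−d₁) = -0.266916

price = 7.219647
Δ = -0.266916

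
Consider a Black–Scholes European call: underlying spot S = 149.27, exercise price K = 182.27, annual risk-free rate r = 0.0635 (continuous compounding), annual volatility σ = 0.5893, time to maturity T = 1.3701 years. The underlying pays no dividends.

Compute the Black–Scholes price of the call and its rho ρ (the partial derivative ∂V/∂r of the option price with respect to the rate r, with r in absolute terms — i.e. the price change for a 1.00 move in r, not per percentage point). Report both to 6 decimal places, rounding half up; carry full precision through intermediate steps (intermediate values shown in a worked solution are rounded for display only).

σ√T = 0.5893·√1.3701 = 0.689783
d₁ = (ln(S/K) + (r+σ²/2)T) / (σ√T) = (ln(149.27/182.27) + (0.0635+0.5893²/2)·1.3701) / 0.689783 = (-0.199732 + 0.324902) / 0.689783 = 0.181462
d₂ = d₁ − σ√T = 0.181462 − 0.689783 = -0.508321
e^{−rT} = e^{−0.0635·1.3701} = 0.916676
N(d₁) = 0.571997,  N(d₂) = 0.305614
Call price V = S·N(d₁) − K·e^{−rT}·N(d₂) = 85.382066 − 51.062762 = 34.319304
ρ = K·T·e^{−rT}·N(d₂) = 69.961091

price = 34.319304
ρ = 69.961091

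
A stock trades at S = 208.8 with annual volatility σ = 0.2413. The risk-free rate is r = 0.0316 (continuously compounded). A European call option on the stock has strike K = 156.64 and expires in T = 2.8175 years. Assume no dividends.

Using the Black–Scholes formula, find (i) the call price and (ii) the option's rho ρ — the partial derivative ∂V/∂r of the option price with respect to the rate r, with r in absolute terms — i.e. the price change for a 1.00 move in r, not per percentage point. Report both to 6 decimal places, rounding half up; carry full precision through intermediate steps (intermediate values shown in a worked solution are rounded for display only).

σ√T = 0.2413·√2.8175 = 0.405032
d₁ = (ln(S/K) + (r+σ²/2)T) / (σ√T) = (ln(208.8/156.64) + (0.0316+0.2413²/2)·2.8175) / 0.405032 = (0.287427 + 0.171058) / 0.405032 = 1.131973
d₂ = d₁ − σ√T = 1.131973 − 0.405032 = 0.726941
e^{−rT} = e^{−0.0316·2.8175} = 0.914815
N(d₁) = 0.871177,  N(d₂) = 0.766369
Call price V = S·N(d₁) − K·e^{−rT}·N(d₂) = 181.901767 − 109.818117 = 72.083650
ρ = K·T·e^{−rT}·N(d₂) = 309.412545

price = 72.083650
ρ = 309.412545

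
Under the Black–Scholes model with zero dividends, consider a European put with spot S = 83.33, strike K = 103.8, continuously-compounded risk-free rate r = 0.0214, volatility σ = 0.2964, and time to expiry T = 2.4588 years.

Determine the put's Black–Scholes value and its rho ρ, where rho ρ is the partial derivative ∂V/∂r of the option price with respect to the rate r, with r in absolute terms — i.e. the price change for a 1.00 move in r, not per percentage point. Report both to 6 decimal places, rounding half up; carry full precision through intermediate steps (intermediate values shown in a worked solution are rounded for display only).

price = 25.324810
ρ = -175.068833

σ√T = 0.2964·√2.4588 = 0.464772
d₁ = (ln(S/K) + (r+σ²/2)T) / (σ√T) = (ln(83.33/103.8) + (0.0214+0.2964²/2)·2.4588) / 0.464772 = (-0.219657 + 0.160625) / 0.464772 = -0.127014
d₂ = d₁ − σ√T = -0.127014 − 0.464772 = -0.591786
e^{−rT} = e^{−0.0214·2.4588} = 0.948742
N(−d₁) = 0.550535,  N(−d₂) = 0.723003
Put price V = K·e^{−rT}·N(−d₂) − S·N(−d₁) = 71.200924 − 45.876114 = 25.324810
ρ = −K·T·e^{−rT}·N(−d₂) = -175.068833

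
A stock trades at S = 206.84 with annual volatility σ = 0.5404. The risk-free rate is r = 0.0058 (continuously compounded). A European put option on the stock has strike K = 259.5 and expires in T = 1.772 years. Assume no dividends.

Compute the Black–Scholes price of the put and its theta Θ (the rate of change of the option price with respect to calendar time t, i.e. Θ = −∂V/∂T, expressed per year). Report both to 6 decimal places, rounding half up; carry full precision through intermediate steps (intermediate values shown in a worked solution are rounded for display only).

price = 92.922045
Θ = -15.609831

σ√T = 0.5404·√1.772 = 0.719362
d₁ = (ln(S/K) + (r+σ²/2)T) / (σ√T) = (ln(206.84/259.5) + (0.0058+0.5404²/2)·1.772) / 0.719362 = (-0.226811 + 0.269018) / 0.719362 = 0.058673
d₂ = d₁ − σ√T = 0.058673 − 0.719362 = -0.660689
e^{−rT} = e^{−0.0058·1.772} = 0.989775
N(−d₁) = 0.476606,  N(−d₂) = 0.745594
Put price V = K·e^{−rT}·N(−d₂) − S·N(−d₁) = 191.503306 − 98.581262 = 92.922045
φ(d₁) = (1/√(2π))·e^{−d₁²/2} = 0.398256
Θ = −S·φ(d₁)·σ/(2√T) + r·K·e^{−rT}·N(−d₂) = −16.720550 + 1.110719 = -15.609831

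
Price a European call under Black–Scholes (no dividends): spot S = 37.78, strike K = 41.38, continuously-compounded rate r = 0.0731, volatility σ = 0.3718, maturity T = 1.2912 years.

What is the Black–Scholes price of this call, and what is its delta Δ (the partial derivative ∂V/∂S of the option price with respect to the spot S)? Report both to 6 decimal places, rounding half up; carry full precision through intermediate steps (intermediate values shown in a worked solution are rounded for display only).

price = 6.373694
Δ = 0.586758

σ√T = 0.3718·√1.2912 = 0.422480
d₁ = (ln(S/K) + (r+σ²/2)T) / (σ√T) = (ln(37.78/41.38) + (0.0731+0.3718²/2)·1.2912) / 0.422480 = (-0.091018 + 0.183631) / 0.422480 = 0.219214
d₂ = d₁ − σ√T = 0.219214 − 0.422480 = -0.203266
e^{−rT} = e^{−0.0731·1.2912} = 0.909931
N(d₁) = 0.586758,  N(d₂) = 0.419464
Call price V = S·N(d₁) − K·e^{−rT}·N(d₂) = 22.167731 − 15.794037 = 6.373694
Δ = N(d₁) = 0.586758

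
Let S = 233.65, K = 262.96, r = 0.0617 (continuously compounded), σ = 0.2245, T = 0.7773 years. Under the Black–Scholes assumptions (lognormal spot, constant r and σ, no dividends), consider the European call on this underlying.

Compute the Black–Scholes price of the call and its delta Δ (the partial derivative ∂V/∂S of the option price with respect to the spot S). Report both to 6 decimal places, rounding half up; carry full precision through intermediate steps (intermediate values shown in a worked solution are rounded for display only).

σ√T = 0.2245·√0.7773 = 0.197930
d₁ = (ln(S/K) + (r+σ²/2)T) / (σ√T) = (ln(233.65/262.96) + (0.0617+0.2245²/2)·0.7773) / 0.197930 = (-0.118178 + 0.067547) / 0.197930 = -0.255799
d₂ = d₁ − σ√T = -0.255799 − 0.197930 = -0.453729
e^{−rT} = e^{−0.0617·0.7773} = 0.953172
N(d₁) = 0.399053,  N(d₂) = 0.325012
Call price V = S·N(d₁) − K·e^{−rT}·N(d₂) = 93.238736 − 81.463056 = 11.775680
Δ = N(d₁) = 0.399053

price = 11.775680
Δ = 0.399053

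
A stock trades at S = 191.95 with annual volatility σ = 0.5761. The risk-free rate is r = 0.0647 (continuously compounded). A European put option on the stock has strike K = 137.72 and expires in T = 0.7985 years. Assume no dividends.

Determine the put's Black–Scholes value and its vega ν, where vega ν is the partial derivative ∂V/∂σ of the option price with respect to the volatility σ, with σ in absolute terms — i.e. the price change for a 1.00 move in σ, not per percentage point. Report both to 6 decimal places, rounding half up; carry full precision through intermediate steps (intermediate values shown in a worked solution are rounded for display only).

σ√T = 0.5761·√0.7985 = 0.514796
d₁ = (ln(S/K) + (r+σ²/2)T) / (σ√T) = (ln(191.95/137.72) + (0.0647+0.5761²/2)·0.7985) / 0.514796 = (0.332012 + 0.184171) / 0.514796 = 1.002693
d₂ = d₁ − σ√T = 1.002693 − 0.514796 = 0.487897
e^{−rT} = e^{−0.0647·0.7985} = 0.949649
N(−d₁) = 0.158004,  N(−d₂) = 0.312811
Put price V = K·e^{−rT}·N(−d₂) − S·N(−d₁) = 40.911228 − 30.328942 = 10.582286
φ(d₁) = (1/√(2π))·e^{−d₁²/2} = 0.241319
ν = S·φ(d₁)·√T = 41.392062

price = 10.582286
ν = 41.392062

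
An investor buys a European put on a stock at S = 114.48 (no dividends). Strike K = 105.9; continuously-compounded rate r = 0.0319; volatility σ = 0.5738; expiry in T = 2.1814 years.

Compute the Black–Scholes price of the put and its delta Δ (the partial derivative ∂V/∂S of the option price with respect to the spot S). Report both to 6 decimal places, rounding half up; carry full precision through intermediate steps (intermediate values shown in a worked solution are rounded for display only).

price = 27.648212
Δ = -0.274995

σ√T = 0.5738·√2.1814 = 0.847478
d₁ = (ln(S/K) + (r+σ²/2)T) / (σ√T) = (ln(114.48/105.9) + (0.0319+0.5738²/2)·2.1814) / 0.847478 = (0.077905 + 0.428696) / 0.847478 = 0.597775
d₂ = d₁ − σ√T = 0.597775 − 0.847478 = -0.249703
e^{−rT} = e^{−0.0319·2.1814} = 0.932779
N(−d₁) = 0.274995,  N(−d₂) = 0.598591
Put price V = K·e^{−rT}·N(−d₂) − S·N(−d₁) = 59.129655 − 31.481443 = 27.648212
Δ = −N(−d₁) = -0.274995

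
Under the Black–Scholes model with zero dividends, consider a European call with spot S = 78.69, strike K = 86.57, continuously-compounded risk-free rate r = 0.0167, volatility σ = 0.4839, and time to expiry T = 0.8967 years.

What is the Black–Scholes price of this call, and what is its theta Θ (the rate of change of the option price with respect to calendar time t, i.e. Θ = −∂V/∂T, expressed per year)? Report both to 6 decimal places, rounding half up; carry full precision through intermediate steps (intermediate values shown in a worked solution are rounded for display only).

price = 11.785220
Θ = -8.497871

σ√T = 0.4839·√0.8967 = 0.458225
d₁ = (ln(S/K) + (r+σ²/2)T) / (σ√T) = (ln(78.69/86.57) + (0.0167+0.4839²/2)·0.8967) / 0.458225 = (-0.095437 + 0.119960) / 0.458225 = 0.053517
d₂ = d₁ − σ√T = 0.053517 − 0.458225 = -0.404708
e^{−rT} = e^{−0.0167·0.8967} = 0.985137
N(d₁) = 0.521340,  N(d₂) = 0.342846
Call price V = S·N(d₁) − K·e^{−rT}·N(d₂) = 41.024250 − 29.239029 = 11.785220
φ(d₁) = (1/√(2π))·e^{−d₁²/2} = 0.398371
Θ = −S·φ(d₁)·σ/(2√T) − r·K·e^{−rT}·N(d₂) = −8.009580 − 0.488292 = -8.497871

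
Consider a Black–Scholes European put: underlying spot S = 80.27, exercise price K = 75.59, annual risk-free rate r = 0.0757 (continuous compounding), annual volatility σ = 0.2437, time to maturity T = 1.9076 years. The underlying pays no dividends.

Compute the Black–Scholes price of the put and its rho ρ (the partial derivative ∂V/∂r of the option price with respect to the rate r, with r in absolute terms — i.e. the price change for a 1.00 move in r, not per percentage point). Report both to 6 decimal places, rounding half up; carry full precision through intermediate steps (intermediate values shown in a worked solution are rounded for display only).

σ√T = 0.2437·√1.9076 = 0.336588
d₁ = (ln(S/K) + (r+σ²/2)T) / (σ√T) = (ln(80.27/75.59) + (0.0757+0.2437²/2)·1.9076) / 0.336588 = (0.060072 + 0.201051) / 0.336588 = 0.775794
d₂ = d₁ − σ√T = 0.775794 − 0.336588 = 0.439205
e^{−rT} = e^{−0.0757·1.9076} = 0.865537
N(−d₁) = 0.218935,  N(−d₂) = 0.330256
Put price V = K·e^{−rT}·N(−d₂) − S·N(−d₁) = 21.607335 − 17.573947 = 4.033388
ρ = −K·T·e^{−rT}·N(−d₂) = -41.218151

price = 4.033388
ρ = -41.218151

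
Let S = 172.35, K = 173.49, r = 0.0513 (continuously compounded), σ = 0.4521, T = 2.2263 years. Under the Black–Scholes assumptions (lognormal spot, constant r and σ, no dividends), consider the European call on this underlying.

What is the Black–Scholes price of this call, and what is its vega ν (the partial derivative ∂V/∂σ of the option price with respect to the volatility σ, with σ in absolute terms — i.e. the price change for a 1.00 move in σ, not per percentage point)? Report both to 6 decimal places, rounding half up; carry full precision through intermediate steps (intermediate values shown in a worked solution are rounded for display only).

price = 52.514862
ν = 90.680749

σ√T = 0.4521·√2.2263 = 0.674569
d₁ = (ln(S/K) + (r+σ²/2)T) / (σ√T) = (ln(172.35/173.49) + (0.0513+0.4521²/2)·2.2263) / 0.674569 = (-0.006593 + 0.341731) / 0.674569 = 0.496818
d₂ = d₁ − σ√T = 0.496818 − 0.674569 = -0.177751
e^{−rT} = e^{−0.0513·2.2263} = 0.892071
N(d₁) = 0.690341,  N(d₂) = 0.429459
Call price V = S·N(d₁) − K·e^{−rT}·N(d₂) = 118.980337 − 66.465475 = 52.514862
φ(d₁) = (1/√(2π))·e^{−d₁²/2} = 0.352624
ν = S·φ(d₁)·√T = 90.680749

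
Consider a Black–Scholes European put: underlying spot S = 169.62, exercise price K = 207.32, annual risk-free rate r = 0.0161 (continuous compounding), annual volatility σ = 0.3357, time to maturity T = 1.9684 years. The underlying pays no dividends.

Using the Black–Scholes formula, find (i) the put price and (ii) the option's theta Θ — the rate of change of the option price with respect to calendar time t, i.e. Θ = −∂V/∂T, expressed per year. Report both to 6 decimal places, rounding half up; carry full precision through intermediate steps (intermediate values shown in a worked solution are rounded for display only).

price = 52.252757
Θ = -5.693534

σ√T = 0.3357·√1.9684 = 0.470986
d₁ = (ln(S/K) + (r+σ²/2)T) / (σ√T) = (ln(169.62/207.32) + (0.0161+0.3357²/2)·1.9684) / 0.470986 = (-0.200703 + 0.142605) / 0.470986 = -0.123353
d₂ = d₁ − σ√T = -0.123353 − 0.470986 = -0.594339
e^{−rT} = e^{−0.0161·1.9684} = 0.968806
N(−d₁) = 0.549086,  N(−d₂) = 0.723857
Put price V = K·e^{−rT}·N(−d₂) − S·N(−d₁) = 145.388782 − 93.136026 = 52.252757
φ(d₁) = (1/√(2π))·e^{−d₁²/2} = 0.395919
Θ = −S·φ(d₁)·σ/(2√T) + r·K·e^{−rT}·N(−d₂) = −8.034293 + 2.340759 = -5.693534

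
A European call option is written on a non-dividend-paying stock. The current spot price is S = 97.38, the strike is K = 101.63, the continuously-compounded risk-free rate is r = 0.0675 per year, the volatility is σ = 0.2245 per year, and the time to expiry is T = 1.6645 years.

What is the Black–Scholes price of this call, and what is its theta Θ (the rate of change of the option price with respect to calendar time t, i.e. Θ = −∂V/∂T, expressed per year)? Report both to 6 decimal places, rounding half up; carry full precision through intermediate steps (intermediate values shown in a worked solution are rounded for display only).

price = 14.420431
Θ = -6.437297

σ√T = 0.2245·√1.6645 = 0.289640
d₁ = (ln(S/K) + (r+σ²/2)T) / (σ√T) = (ln(97.38/101.63) + (0.0675+0.2245²/2)·1.6645) / 0.289640 = (-0.042718 + 0.154299) / 0.289640 = 0.385242
d₂ = d₁ − σ√T = 0.385242 − 0.289640 = 0.095602
e^{−rT} = e^{−0.0675·1.6645} = 0.893728
N(d₁) = 0.649971,  N(d₂) = 0.538082
Call price V = S·N(d₁) − K·e^{−rT}·N(d₂) = 63.294173 − 48.873742 = 14.420431
φ(d₁) = (1/√(2π))·e^{−d₁²/2} = 0.370410
Θ = −S·φ(d₁)·σ/(2√T) − r·K·e^{−rT}·N(d₂) = −3.138319 − 3.298978 = -6.437297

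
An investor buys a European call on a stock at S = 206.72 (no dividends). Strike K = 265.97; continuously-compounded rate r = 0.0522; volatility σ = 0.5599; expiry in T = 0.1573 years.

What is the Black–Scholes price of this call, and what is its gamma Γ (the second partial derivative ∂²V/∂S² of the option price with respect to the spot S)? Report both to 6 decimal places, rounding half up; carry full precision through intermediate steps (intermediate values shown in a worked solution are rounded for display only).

price = 3.558592
Γ = 0.005340

σ√T = 0.5599·√0.1573 = 0.222062
d₁ = (ln(S/K) + (r+σ²/2)T) / (σ√T) = (ln(206.72/265.97) + (0.0522+0.5599²/2)·0.1573) / 0.222062 = (-0.252018 + 0.032867) / 0.222062 = -0.986892
d₂ = d₁ − σ√T = -0.986892 − 0.222062 = -1.208954
e^{−rT} = e^{−0.0522·0.1573} = 0.991823
N(d₁) = 0.161848,  N(d₂) = 0.113340
Call price V = S·N(d₁) − K·e^{−rT}·N(d₂) = 33.457198 − 29.898606 = 3.558592
φ(d₁) = (1/√(2π))·e^{−d₁²/2} = 0.245142
Γ = φ(d₁) / (S·σ·√T) = 0.005340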